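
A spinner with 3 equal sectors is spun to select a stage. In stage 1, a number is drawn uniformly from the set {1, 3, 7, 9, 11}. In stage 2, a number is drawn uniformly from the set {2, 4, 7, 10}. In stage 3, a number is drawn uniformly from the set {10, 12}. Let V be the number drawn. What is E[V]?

153/20

E[V | stage 1] = (1+3+7+9+11)/5 = 31/5.
E[V | stage 2] = (2+4+7+10)/4 = 23/4.
E[V | stage 3] = (10+12)/2 = 11.
E[V] = (1/3)·(31/5) + (1/3)·(23/4) + (1/3)·(11) = 153/20.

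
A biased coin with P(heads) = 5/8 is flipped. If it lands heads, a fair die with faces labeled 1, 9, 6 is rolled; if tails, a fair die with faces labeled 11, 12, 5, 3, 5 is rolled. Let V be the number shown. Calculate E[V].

E[V | heads] = (1+9+6)/3 = 16/3.
E[V | tails] = (11+12+5+3+5)/5 = 36/5.
By the law of total expectation,
E[V] = (5/8)·(16/3) + (3/8)·(36/5) = 181/30.

181/30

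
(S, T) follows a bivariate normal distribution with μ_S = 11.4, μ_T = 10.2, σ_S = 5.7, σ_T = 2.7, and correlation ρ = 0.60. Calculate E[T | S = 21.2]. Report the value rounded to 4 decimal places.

The regression of T on S has slope ρ·σ_T/σ_S and passes through (μ_S, μ_T).
E[T | S=21.2] = 10.2 + (0.60)·(2.7/5.7)·(21.2 − (11.4)) = 10.2 + (0.28421)·(9.8) = 12.9853.

12.9853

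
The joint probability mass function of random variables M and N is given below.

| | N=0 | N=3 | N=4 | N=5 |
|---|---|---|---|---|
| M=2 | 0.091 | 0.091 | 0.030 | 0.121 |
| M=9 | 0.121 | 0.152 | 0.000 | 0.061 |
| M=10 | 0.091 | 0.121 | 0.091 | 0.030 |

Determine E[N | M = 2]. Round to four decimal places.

P(M = 2) = 0.333.
Σ N·P over the event = 0·(0.091) + 3·(0.091) + 4·(0.030) + 5·(0.121) = 0.998.
E[N | M = 2] = (0.998) / (0.333) = 2.9970.

2.9970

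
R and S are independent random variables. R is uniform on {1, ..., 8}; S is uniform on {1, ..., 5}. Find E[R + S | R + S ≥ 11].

Outcomes with R + S ≥ 11: (6,5), (7,4), (7,5), (8,3), (8,4), (8,5), each with probability 1/40.
E[R + S | R + S ≥ 11] = (11 + 11 + 12 + 11 + 12 + 13) / 6 = 35/3.

35/3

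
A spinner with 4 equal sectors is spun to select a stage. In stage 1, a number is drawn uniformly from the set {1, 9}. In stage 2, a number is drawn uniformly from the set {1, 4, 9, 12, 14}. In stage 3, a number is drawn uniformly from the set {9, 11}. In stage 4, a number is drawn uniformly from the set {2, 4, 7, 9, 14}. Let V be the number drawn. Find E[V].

151/20

E[V | stage 1] = (1+9)/2 = 5.
E[V | stage 2] = (1+4+9+12+14)/5 = 8.
E[V | stage 3] = (9+11)/2 = 10.
E[V | stage 4] = (2+4+7+9+14)/5 = 36/5.
By the law of total expectation,
E[V] = (1/4)·(5) + (1/4)·(8) + (1/4)·(10) + (1/4)·(36/5) = 151/20.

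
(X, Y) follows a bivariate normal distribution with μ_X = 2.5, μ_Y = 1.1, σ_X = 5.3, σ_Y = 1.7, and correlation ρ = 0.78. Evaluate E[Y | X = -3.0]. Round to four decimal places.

-0.2760

The regression of Y on X has slope ρ·σ_Y/σ_X and passes through (μ_X, μ_Y).
E[Y | X=-3.0] = 1.1 + (0.78)·(1.7/5.3)·(-3.0 − (2.5)) = 1.1 + (0.25019)·(-5.5) = -0.2760.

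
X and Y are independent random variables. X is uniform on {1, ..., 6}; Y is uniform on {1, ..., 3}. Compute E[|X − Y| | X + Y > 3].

11/5

P(X + Y > 3) = 5/6.
Summing |X−Y|·P(x,y) over outcomes with X + Y > 3 gives 11/6.
E[|X − Y| | X + Y > 3] = (11/6) / (5/6) = 11/5.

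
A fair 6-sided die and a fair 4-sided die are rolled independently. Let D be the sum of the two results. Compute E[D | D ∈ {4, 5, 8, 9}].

P(D ∈ {4, 5, 8, 9}) = 1/2.
Σ over the event: 4·1/8 + 5·1/6 + 8·1/8 + 9·1/12 = 37/12.
E[D | D ∈ {4, 5, 8, 9}] = (37/12) / (1/2) = 37/6.

37/6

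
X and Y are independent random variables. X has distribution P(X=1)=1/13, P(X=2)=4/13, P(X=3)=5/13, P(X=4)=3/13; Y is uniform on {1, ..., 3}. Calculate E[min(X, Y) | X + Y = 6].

P(X + Y = 6) = 8/39.
Summing min(X,Y)·P(x,y) over outcomes with X + Y = 6 gives 7/13.
E[min(X, Y) | X + Y = 6] = (7/13) / (8/39) = 21/8.

21/8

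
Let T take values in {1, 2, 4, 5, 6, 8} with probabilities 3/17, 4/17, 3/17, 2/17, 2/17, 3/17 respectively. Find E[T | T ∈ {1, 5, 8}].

37/8

P(T ∈ {1, 5, 8}) = 8/17.
Σ over the event: 1·3/17 + 5·2/17 + 8·3/17 = 37/17.
E[T | T ∈ {1, 5, 8}] = (37/17) / (8/17) = 37/8.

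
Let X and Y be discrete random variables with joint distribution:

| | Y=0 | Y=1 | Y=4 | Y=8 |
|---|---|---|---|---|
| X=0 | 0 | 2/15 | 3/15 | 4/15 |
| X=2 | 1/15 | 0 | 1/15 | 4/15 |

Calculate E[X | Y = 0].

P(Y = 0) = 1/15.
Σ X·P over the event = 2·(1/15) = 2/15.
E[X | Y = 0] = (2/15) / (1/15) = 2.

2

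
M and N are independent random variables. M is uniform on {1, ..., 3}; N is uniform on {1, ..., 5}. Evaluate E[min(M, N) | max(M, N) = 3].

P(max(M, N) = 3) = 1/3.
Summing min(M,N)·P(x,y) over outcomes with max(M, N) = 3 gives 3/5.
E[min(M, N) | max(M, N) = 3] = (3/5) / (1/3) = 9/5.

9/5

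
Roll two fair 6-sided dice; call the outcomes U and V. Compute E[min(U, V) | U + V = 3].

P(U + V = 3) = 1/18.
Summing min(U,V)·P(x,y) over outcomes with U + V = 3 gives 1/18.
E[min(U, V) | U + V = 3] = (1/18) / (1/18) = 1.

1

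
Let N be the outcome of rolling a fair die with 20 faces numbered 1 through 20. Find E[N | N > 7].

P(N > 7) = 13/20.
E[N | N > 7] = (91/10) / (13/20) = 14.

14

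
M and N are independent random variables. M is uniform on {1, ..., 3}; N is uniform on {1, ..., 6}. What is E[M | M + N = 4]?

2

Outcomes with M + N = 4: (1,3), (2,2), (3,1), each with probability 1/18.
E[M | M + N = 4] = (1 + 2 + 3) / 3 = 2.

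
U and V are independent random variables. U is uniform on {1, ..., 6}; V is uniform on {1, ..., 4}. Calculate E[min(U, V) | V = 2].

11/6

Outcomes with V = 2: (1,2), (2,2), (3,2), (4,2), (5,2), (6,2), each with probability 1/24.
E[min(U, V) | V = 2] = (1 + 2 + 2 + 2 + 2 + 2) / 6 = 11/6.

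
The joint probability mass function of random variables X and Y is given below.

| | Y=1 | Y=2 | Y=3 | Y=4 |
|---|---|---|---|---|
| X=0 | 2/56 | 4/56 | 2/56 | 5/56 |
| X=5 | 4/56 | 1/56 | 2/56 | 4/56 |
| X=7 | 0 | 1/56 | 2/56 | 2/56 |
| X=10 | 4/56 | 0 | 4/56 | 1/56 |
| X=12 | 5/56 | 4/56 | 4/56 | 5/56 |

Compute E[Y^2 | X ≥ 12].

P(X ≥ 12) = 9/28.
Summing Y^2·P(X=x,Y=y) over the conditioning event gives 137/56.
E[Y^2 | X ≥ 12] = (137/56) / (9/28) = 137/18.

137/18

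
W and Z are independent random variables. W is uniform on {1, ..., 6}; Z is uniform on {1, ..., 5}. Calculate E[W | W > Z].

P(W > Z) = 1/2.
Summing W·P(x,y) over outcomes with W > Z gives 7/3.
E[W | W > Z] = (7/3) / (1/2) = 14/3.

14/3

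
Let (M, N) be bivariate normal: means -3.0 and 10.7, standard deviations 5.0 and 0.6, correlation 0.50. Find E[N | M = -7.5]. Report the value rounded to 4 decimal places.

E[N | M=x] = μ_N + ρ(σ_N/σ_M)(x − μ_M) for jointly normal variables.
E[N | M=-7.5] = 10.7 + (0.50)·(0.6/5.0)·(-7.5 − (-3.0)) = 10.7 + (0.06)·(-4.5) = 10.4300.

10.4300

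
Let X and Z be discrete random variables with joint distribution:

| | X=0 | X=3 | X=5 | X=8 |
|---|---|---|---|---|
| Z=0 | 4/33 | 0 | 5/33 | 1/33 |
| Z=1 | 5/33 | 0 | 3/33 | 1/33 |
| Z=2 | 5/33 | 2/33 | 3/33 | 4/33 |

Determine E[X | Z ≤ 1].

56/19

P(Z ≤ 1) = 19/33.
Σ X·P over the event = 0·(4/33) + 0·(5/33) + 5·(5/33) + 5·(3/33) + 8·(1/33) + 8·(1/33) = 56/33.
E[X | Z ≤ 1] = (56/33) / (19/33) = 56/19.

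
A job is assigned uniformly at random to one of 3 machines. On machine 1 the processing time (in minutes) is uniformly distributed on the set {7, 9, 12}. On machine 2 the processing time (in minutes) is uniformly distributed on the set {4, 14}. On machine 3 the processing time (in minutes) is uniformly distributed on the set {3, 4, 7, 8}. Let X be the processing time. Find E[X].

143/18

E[X | machine 1] = (7+9+12)/3 = 28/3.
E[X | machine 2] = (4+14)/2 = 9.
E[X | machine 3] = (3+4+7+8)/4 = 11/2.
By the law of total expectation,
E[X] = (1/3)·(28/3) + (1/3)·(9) + (1/3)·(11/2) = 143/18.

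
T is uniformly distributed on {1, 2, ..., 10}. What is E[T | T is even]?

Given T is even, T is equally likely to be any of {2, 4, 6, 8, 10}.
E[T | T is even] = (2 + 4 + 6 + 8 + 10) / 5 = 6.

6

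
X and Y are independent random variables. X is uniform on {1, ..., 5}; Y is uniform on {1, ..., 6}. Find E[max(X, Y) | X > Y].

4

Outcomes with X > Y: (2,1), (3,1), (3,2), (4,1), (4,2), (4,3), (5,1), (5,2), (5,3), (5,4), each with probability 1/30.
E[max(X, Y) | X > Y] = (2 + 3 + 3 + 4 + 4 + 4 + 5 + 5 + 5 + 5) / 10 = 4.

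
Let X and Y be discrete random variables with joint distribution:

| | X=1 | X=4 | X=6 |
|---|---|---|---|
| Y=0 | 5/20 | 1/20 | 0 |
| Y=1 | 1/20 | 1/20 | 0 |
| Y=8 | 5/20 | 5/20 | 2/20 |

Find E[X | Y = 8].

P(Y = 8) = 3/5.
Σ X·P over the event = 1·(5/20) + 4·(5/20) + 6·(2/20) = 37/20.
E[X | Y = 8] = (37/20) / (3/5) = 37/12.

37/12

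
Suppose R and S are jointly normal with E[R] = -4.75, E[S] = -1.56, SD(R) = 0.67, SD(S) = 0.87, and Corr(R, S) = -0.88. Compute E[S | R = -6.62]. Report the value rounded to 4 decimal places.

For a bivariate normal, E[S | R=x] = μ_S + ρ·(σ_S/σ_R)·(x − μ_R).
E[S | R=-6.62] = -1.56 + (-0.88)·(0.87/0.67)·(-6.62 − (-4.75)) = -1.56 + (-1.1427)·(-1.87) = 0.5768.

0.5768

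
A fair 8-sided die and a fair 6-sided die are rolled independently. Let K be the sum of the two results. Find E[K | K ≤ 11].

P(K ≤ 11) = 7/8.
E[K | K ≤ 11] = (77/12) / (7/8) = 22/3.

22/3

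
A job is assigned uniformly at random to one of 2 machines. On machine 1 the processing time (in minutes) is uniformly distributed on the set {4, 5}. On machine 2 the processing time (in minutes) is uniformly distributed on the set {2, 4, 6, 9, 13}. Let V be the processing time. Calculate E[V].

E[V | machine 1] = (4+5)/2 = 9/2.
E[V | machine 2] = (2+4+6+9+13)/5 = 34/5.
By the law of total expectation,
E[V] = (1/2)·(9/2) + (1/2)·(34/5) = 113/20.

113/20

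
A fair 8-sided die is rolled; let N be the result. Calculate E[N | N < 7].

7/2

Given N < 7, N is equally likely to be any of {1, 2, 3, 4, 5, 6}.
E[N | N < 7] = (1 + 2 + 3 + 4 + 5 + 6) / 6 = 7/2.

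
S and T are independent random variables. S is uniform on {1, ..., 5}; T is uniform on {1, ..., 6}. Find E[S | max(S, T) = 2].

P(max(S, T) = 2) = 1/10.
Summing S·P(x,y) over outcomes with max(S, T) = 2 gives 1/6.
E[S | max(S, T) = 2] = (1/6) / (1/10) = 5/3.

5/3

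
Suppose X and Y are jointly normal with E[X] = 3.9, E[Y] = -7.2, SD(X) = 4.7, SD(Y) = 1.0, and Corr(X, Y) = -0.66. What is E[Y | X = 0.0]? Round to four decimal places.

For a bivariate normal, E[Y | X=x] = μ_Y + ρ·(σ_Y/σ_X)·(x − μ_X).
E[Y | X=0.0] = -7.2 + (-0.66)·(1.0/4.7)·(0.0 − (3.9)) = -7.2 + (-0.14043)·(-3.9) = -6.6523.

-6.6523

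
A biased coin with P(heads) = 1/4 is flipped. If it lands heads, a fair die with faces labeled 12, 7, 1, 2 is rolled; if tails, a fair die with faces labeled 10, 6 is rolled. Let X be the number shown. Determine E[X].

E[X | heads] = (12+7+1+2)/4 = 11/2.
E[X | tails] = (10+6)/2 = 8.
By the law of total expectation,
E[X] = (1/4)·(11/2) + (3/4)·(8) = 59/8.

59/8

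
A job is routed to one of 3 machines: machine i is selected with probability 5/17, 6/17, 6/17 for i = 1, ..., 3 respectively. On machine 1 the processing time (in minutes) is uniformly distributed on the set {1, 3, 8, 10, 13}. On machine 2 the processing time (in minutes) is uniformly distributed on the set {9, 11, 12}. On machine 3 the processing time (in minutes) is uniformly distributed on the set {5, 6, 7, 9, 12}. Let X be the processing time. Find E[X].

E[X | machine 1] = (1+3+8+10+13)/5 = 7.
E[X | machine 2] = (9+11+12)/3 = 32/3.
E[X | machine 3] = (5+6+7+9+12)/5 = 39/5.
By the law of total expectation,
E[X] = (5/17)·(7) + (6/17)·(32/3) + (6/17)·(39/5) = 729/85.

729/85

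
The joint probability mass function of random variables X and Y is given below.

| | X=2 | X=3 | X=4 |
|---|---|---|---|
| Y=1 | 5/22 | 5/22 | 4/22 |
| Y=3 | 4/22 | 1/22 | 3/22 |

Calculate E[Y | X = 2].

P(X = 2) = 9/22.
Σ Y·P over the event = 1·(5/22) + 3·(4/22) = 17/22.
E[Y | X = 2] = (17/22) / (9/22) = 17/9.

17/9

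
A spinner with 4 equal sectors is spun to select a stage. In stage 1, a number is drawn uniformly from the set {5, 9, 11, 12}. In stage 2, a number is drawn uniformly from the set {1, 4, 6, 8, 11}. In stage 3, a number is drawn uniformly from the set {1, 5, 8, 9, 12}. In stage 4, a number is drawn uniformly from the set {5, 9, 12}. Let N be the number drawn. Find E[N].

371/48

E[N | stage 1] = (5+9+11+12)/4 = 37/4.
E[N | stage 2] = (1+4+6+8+11)/5 = 6.
E[N | stage 3] = (1+5+8+9+12)/5 = 7.
E[N | stage 4] = (5+9+12)/3 = 26/3.
By the law of total expectation,
E[N] = (1/4)·(37/4) + (1/4)·(6) + (1/4)·(7) + (1/4)·(26/3) = 371/48.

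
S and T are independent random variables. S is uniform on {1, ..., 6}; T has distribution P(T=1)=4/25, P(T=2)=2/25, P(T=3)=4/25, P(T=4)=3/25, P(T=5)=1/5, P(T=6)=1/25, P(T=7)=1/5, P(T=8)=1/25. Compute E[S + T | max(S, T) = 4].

69/11

P(max(S, T) = 4) = 11/75.
Summing (S+T)·P(x,y) over outcomes with max(S, T) = 4 gives 23/25.
E[S + T | max(S, T) = 4] = (23/25) / (11/75) = 69/11.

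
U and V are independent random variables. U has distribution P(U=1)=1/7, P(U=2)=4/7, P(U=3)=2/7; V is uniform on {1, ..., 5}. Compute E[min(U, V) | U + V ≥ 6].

7/3

P(U + V ≥ 6) = 3/7.
Summing min(U,V)·P(x,y) over outcomes with U + V ≥ 6 gives 1.
E[min(U, V) | U + V ≥ 6] = (1) / (3/7) = 7/3.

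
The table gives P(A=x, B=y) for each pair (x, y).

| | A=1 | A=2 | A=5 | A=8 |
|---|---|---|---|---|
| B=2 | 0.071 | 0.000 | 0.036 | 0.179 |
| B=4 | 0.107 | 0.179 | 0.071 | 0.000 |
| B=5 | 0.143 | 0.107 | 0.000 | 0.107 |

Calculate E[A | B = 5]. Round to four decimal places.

3.3978

P(B = 5) = 0.357.
Σ A·P over the event = 1·(0.143) + 2·(0.107) + 8·(0.107) = 1.213.
E[A | B = 5] = (1.213) / (0.357) = 3.3978.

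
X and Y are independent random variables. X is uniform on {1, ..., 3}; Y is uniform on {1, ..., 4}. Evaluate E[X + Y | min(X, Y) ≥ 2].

Outcomes with min(X, Y) ≥ 2: (2,2), (2,3), (2,4), (3,2), (3,3), (3,4), each with probability 1/12.
E[X + Y | min(X, Y) ≥ 2] = (4 + 5 + 6 + 5 + 6 + 7) / 6 = 11/2.

11/2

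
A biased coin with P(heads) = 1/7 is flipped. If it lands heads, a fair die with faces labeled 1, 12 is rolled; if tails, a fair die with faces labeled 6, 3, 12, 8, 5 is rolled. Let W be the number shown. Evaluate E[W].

E[W | heads] = (1+12)/2 = 13/2.
E[W | tails] = (6+3+12+8+5)/5 = 34/5.
E[W] = (1/7)·(13/2) + (6/7)·(34/5) = 473/70.

473/70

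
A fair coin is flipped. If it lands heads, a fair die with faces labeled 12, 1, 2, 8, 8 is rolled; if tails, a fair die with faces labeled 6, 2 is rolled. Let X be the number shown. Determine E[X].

E[X | heads] = (12+1+2+8+8)/5 = 31/5.
E[X | tails] = (6+2)/2 = 4.
By the law of total expectation,
E[X] = (1/2)·(31/5) + (1/2)·(4) = 51/10.

51/10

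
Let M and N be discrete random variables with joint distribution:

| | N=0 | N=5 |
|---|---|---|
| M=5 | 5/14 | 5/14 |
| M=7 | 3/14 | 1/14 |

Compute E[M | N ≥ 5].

16/3

P(N ≥ 5) = 3/7.
Σ M·P over the event = 5·(5/14) + 7·(1/14) = 16/7.
E[M | N ≥ 5] = (16/7) / (3/7) = 16/3.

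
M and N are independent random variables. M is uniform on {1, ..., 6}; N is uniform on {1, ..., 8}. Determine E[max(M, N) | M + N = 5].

7/2

Outcomes with M + N = 5: (1,4), (2,3), (3,2), (4,1), each with probability 1/48.
E[max(M, N) | M + N = 5] = (4 + 3 + 3 + 4) / 4 = 7/2.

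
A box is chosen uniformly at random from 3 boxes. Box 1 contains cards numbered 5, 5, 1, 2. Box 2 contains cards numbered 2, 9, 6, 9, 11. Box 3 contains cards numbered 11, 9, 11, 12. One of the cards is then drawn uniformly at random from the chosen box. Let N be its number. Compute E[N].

E[N | box 1] = (5+5+1+2)/4 = 13/4.
E[N | box 2] = (2+9+6+9+11)/5 = 37/5.
E[N | box 3] = (11+9+11+12)/4 = 43/4.
E[N] = (1/3)·(13/4) + (1/3)·(37/5) + (1/3)·(43/4) = 107/15.

107/15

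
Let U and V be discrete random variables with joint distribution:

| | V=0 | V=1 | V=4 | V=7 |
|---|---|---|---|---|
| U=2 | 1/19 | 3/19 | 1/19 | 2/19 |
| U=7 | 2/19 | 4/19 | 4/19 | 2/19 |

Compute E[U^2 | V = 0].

34

P(V = 0) = 3/19.
Σ U^2·P over the event = 4·(1/19) + 49·(2/19) = 102/19.
E[U^2 | V = 0] = (102/19) / (3/19) = 34.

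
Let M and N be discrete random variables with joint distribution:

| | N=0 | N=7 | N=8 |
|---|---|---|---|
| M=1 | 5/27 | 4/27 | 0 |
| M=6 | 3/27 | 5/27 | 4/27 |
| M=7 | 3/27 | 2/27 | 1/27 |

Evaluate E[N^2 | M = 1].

196/9

P(M = 1) = 1/3.
Σ N^2·P over the event = 0·(5/27) + 49·(4/27) = 196/27.
E[N^2 | M = 1] = (196/27) / (1/3) = 196/9.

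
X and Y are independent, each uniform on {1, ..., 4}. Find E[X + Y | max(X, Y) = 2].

Outcomes with max(X, Y) = 2: (1,2), (2,1), (2,2), each with probability 1/16.
E[X + Y | max(X, Y) = 2] = (3 + 3 + 4) / 3 = 10/3.

10/3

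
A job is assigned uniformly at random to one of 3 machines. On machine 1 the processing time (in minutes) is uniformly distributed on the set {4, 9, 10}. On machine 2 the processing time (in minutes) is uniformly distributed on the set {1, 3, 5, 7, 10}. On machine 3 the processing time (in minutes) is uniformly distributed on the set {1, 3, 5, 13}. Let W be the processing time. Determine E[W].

E[W | machine 1] = (4+9+10)/3 = 23/3.
E[W | machine 2] = (1+3+5+7+10)/5 = 26/5.
E[W | machine 3] = (1+3+5+13)/4 = 11/2.
By the law of total expectation,
E[W] = (1/3)·(23/3) + (1/3)·(26/5) + (1/3)·(11/2) = 551/90.

551/90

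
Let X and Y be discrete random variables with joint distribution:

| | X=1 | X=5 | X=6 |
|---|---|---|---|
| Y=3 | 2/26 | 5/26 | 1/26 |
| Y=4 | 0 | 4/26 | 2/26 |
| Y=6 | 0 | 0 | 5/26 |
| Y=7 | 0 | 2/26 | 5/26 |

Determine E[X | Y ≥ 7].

P(Y ≥ 7) = 7/26.
Σ X·P over the event = 5·(2/26) + 6·(5/26) = 20/13.
E[X | Y ≥ 7] = (20/13) / (7/26) = 40/7.

40/7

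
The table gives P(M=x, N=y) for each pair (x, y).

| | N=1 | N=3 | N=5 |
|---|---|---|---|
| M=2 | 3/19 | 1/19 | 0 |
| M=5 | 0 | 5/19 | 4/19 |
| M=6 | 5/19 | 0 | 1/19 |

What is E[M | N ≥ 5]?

26/5

P(N ≥ 5) = 5/19.
Σ M·P over the event = 5·(4/19) + 6·(1/19) = 26/19.
E[M | N ≥ 5] = (26/19) / (5/19) = 26/5.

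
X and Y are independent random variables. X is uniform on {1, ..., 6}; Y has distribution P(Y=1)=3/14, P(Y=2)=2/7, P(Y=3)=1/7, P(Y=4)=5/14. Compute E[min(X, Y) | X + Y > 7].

P(X + Y > 7) = 23/84.
Summing min(X,Y)·P(x,y) over outcomes with X + Y > 7 gives 20/21.
E[min(X, Y) | X + Y > 7] = (20/21) / (23/84) = 80/23.

80/23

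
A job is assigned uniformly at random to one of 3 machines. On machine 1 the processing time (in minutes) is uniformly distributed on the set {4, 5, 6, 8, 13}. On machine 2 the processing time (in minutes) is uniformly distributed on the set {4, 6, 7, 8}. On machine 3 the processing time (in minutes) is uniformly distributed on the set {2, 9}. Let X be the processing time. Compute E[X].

379/60

E[X | machine 1] = (4+5+6+8+13)/5 = 36/5.
E[X | machine 2] = (4+6+7+8)/4 = 25/4.
E[X | machine 3] = (2+9)/2 = 11/2.
By the law of total expectation,
E[X] = (1/3)·(36/5) + (1/3)·(25/4) + (1/3)·(11/2) = 379/60.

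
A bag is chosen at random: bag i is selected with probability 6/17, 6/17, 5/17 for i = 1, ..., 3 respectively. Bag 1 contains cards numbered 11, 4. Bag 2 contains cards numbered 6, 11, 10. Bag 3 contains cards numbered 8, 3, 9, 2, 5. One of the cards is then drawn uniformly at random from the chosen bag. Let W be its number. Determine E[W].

126/17

E[W | bag 1] = (11+4)/2 = 15/2.
E[W | bag 2] = (6+11+10)/3 = 9.
E[W | bag 3] = (8+3+9+2+5)/5 = 27/5.
By the law of total expectation,
E[W] = (6/17)·(15/2) + (6/17)·(9) + (5/17)·(27/5) = 126/17.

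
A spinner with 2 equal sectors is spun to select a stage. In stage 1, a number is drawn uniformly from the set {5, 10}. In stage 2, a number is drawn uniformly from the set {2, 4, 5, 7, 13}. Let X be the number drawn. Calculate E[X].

137/20

E[X | stage 1] = (5+10)/2 = 15/2.
E[X | stage 2] = (2+4+5+7+13)/5 = 31/5.
By the law of total expectation,
E[X] = (1/2)·(15/2) + (1/2)·(31/5) = 137/20.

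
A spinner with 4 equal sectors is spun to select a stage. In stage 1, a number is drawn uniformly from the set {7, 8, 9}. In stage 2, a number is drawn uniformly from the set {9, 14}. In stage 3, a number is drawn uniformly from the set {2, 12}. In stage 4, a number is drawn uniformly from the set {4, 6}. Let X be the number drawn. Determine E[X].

E[X | stage 1] = (7+8+9)/3 = 8.
E[X | stage 2] = (9+14)/2 = 23/2.
E[X | stage 3] = (2+12)/2 = 7.
E[X | stage 4] = (4+6)/2 = 5.
By the law of total expectation,
E[X] = (1/4)·(8) + (1/4)·(23/2) + (1/4)·(7) + (1/4)·(5) = 63/8.

63/8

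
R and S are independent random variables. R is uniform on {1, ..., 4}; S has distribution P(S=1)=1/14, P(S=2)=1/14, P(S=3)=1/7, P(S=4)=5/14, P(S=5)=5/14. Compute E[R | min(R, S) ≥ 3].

P(min(R, S) ≥ 3) = 3/7.
Summing R·P(x,y) over outcomes with min(R, S) ≥ 3 gives 3/2.
E[R | min(R, S) ≥ 3] = (3/2) / (3/7) = 7/2.

7/2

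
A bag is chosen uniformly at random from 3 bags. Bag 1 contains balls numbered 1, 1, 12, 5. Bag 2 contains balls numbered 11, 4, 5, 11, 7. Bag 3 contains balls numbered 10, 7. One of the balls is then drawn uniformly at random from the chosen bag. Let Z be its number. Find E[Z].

E[Z | bag 1] = (1+1+12+5)/4 = 19/4.
E[Z | bag 2] = (11+4+5+11+7)/5 = 38/5.
E[Z | bag 3] = (10+7)/2 = 17/2.
By the law of total expectation,
E[Z] = (1/3)·(19/4) + (1/3)·(38/5) + (1/3)·(17/2) = 139/20.

139/20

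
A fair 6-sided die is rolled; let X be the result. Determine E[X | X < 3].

Given X < 3, X is equally likely to be any of {1, 2}.
E[X | X < 3] = (1 + 2) / 2 = 3/2.

3/2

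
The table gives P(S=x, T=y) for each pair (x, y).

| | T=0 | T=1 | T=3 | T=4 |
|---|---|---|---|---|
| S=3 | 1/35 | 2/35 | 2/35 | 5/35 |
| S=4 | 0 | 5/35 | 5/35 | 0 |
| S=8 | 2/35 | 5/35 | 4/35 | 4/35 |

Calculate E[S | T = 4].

P(T = 4) = 9/35.
Σ S·P over the event = 3·(5/35) + 8·(4/35) = 47/35.
E[S | T = 4] = (47/35) / (9/35) = 47/9.

47/9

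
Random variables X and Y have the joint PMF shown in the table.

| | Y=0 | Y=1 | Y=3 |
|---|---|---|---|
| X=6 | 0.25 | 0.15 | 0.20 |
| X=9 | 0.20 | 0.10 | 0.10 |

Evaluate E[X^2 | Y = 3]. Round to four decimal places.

P(Y = 3) = 0.30.
Σ X^2·P over the event = 36·(0.20) + 81·(0.10) = 15.30.
E[X^2 | Y = 3] = (15.30) / (0.30) = 51.0000.

51.0000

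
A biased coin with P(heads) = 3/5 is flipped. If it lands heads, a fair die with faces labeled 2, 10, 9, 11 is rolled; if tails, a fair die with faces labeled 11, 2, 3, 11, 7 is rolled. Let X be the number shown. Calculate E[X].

E[X | heads] = (2+10+9+11)/4 = 8.
E[X | tails] = (11+2+3+11+7)/5 = 34/5.
By the law of total expectation,
E[X] = (3/5)·(8) + (2/5)·(34/5) = 188/25.

188/25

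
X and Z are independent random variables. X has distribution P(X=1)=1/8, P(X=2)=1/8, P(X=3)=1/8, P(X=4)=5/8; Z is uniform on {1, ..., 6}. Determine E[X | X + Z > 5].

P(X + Z > 5) = 17/24.
Summing X·P(x,y) over outcomes with X + Z > 5 gives 5/2.
E[X | X + Z > 5] = (5/2) / (17/24) = 60/17.

60/17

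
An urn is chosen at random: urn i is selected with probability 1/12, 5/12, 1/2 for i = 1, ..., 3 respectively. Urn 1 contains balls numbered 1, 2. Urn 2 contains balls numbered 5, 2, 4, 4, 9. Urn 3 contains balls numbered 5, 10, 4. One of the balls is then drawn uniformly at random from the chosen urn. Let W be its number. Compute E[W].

127/24

E[W | urn 1] = (1+2)/2 = 3/2.
E[W | urn 2] = (5+2+4+4+9)/5 = 24/5.
E[W | urn 3] = (5+10+4)/3 = 19/3.
E[W] = (1/12)·(3/2) + (5/12)·(24/5) + (1/2)·(19/3) = 127/24.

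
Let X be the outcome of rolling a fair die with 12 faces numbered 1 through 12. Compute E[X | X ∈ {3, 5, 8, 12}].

7

P(X ∈ {3, 5, 8, 12}) = 1/3.
Σ over the event: 3·1/12 + 5·1/12 + 8·1/12 + 12·1/12 = 7/3.
E[X | X ∈ {3, 5, 8, 12}] = (7/3) / (1/3) = 7.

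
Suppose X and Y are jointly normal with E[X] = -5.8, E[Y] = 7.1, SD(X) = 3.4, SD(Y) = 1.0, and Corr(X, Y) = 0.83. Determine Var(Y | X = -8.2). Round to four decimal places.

0.3111

Var(Y | X=x) = (1 − ρ²)·σ_Y².
Var(Y | X=-8.2) = (1.0)²·(1 − (0.83)²) = 1·0.3111 = 0.3111.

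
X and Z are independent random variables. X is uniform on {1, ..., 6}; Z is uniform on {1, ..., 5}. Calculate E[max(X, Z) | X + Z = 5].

7/2

Outcomes with X + Z = 5: (1,4), (2,3), (3,2), (4,1), each with probability 1/30.
E[max(X, Z) | X + Z = 5] = (4 + 3 + 3 + 4) / 4 = 7/2.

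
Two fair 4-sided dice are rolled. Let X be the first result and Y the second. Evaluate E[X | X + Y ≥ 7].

Outcomes with X + Y ≥ 7: (3,4), (4,3), (4,4), each with probability 1/16.
E[X | X + Y ≥ 7] = (3 + 4 + 4) / 3 = 11/3.

11/3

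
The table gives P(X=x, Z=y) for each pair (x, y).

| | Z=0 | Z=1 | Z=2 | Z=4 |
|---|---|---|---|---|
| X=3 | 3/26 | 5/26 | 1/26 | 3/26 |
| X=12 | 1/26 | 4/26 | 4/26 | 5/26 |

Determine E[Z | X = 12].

P(X = 12) = 7/13.
Σ Z·P over the event = 0·(1/26) + 1·(4/26) + 2·(4/26) + 4·(5/26) = 16/13.
E[Z | X = 12] = (16/13) / (7/13) = 16/7.

16/7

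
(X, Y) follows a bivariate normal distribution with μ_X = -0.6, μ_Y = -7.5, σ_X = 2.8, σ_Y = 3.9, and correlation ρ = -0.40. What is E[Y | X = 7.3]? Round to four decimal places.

-11.9014

For a bivariate normal, E[Y | X=x] = μ_Y + ρ·(σ_Y/σ_X)·(x − μ_X).
E[Y | X=7.3] = -7.5 + (-0.40)·(3.9/2.8)·(7.3 − (-0.6)) = -7.5 + (-0.55714)·(7.9) = -11.9014.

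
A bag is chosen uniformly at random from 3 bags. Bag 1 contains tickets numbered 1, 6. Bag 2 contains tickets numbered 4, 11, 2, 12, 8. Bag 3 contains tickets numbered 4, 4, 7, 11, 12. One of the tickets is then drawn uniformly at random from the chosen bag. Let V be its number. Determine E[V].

37/6

E[V | bag 1] = (1+6)/2 = 7/2.
E[V | bag 2] = (4+11+2+12+8)/5 = 37/5.
E[V | bag 3] = (4+4+7+11+12)/5 = 38/5.
By the law of total expectation,
E[V] = (1/3)·(7/2) + (1/3)·(37/5) + (1/3)·(38/5) = 37/6.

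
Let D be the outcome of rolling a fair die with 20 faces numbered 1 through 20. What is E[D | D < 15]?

P(D < 15) = 7/10.
E[D | D < 15] = (21/4) / (7/10) = 15/2.

15/2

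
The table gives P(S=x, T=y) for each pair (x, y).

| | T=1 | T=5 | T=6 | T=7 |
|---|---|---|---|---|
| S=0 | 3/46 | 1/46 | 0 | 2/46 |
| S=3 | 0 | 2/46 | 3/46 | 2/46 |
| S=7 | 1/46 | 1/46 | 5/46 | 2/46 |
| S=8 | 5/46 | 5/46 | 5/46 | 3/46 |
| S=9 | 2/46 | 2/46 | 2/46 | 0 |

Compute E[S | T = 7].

P(T = 7) = 9/46.
Σ S·P over the event = 0·(2/46) + 3·(2/46) + 7·(2/46) + 8·(3/46) = 22/23.
E[S | T = 7] = (22/23) / (9/46) = 44/9.

44/9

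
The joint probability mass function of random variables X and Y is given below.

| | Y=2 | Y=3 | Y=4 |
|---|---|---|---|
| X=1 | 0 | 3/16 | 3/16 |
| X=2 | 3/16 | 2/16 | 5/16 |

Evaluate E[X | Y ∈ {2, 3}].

13/8

P(Y ∈ {2, 3}) = 1/2.
Σ X·P over the event = 1·(3/16) + 2·(3/16) + 2·(2/16) = 13/16.
E[X | Y ∈ {2, 3}] = (13/16) / (1/2) = 13/8.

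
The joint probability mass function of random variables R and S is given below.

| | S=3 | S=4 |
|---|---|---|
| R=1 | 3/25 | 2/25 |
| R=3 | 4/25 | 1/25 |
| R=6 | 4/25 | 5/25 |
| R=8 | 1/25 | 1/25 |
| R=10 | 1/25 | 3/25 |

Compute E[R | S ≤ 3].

P(S ≤ 3) = 13/25.
Σ R·P over the event = 1·(3/25) + 3·(4/25) + 6·(4/25) + 8·(1/25) + 10·(1/25) = 57/25.
E[R | S ≤ 3] = (57/25) / (13/25) = 57/13.

57/13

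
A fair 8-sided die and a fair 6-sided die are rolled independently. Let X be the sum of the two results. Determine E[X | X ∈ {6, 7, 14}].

P(X ∈ {6, 7, 14}) = 1/4.
Σ over the event: 6·5/48 + 7·1/8 + 14·1/48 = 43/24.
E[X | X ∈ {6, 7, 14}] = (43/24) / (1/4) = 43/6.

43/6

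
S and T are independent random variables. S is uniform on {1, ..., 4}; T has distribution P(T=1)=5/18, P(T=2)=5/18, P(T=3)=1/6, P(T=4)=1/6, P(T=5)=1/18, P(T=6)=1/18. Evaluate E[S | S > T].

P(S > T) = 7/18.
Summing S·P(x,y) over outcomes with S > T gives 23/18.
E[S | S > T] = (23/18) / (7/18) = 23/7.

23/7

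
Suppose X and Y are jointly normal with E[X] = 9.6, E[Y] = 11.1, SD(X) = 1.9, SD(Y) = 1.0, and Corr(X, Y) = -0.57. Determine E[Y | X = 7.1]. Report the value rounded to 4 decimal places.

The regression of Y on X has slope ρ·σ_Y/σ_X and passes through (μ_X, μ_Y).
E[Y | X=7.1] = 11.1 + (-0.57)·(1.0/1.9)·(7.1 − (9.6)) = 11.1 + (-0.3)·(-2.5) = 11.8500.

11.8500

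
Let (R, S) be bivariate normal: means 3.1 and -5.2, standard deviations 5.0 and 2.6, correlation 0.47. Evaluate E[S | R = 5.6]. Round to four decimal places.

E[S | R=x] = μ_S + ρ(σ_S/σ_R)(x − μ_R) for jointly normal variables.
E[S | R=5.6] = -5.2 + (0.47)·(2.6/5.0)·(5.6 − (3.1)) = -5.2 + (0.2444)·(2.5) = -4.5890.

-4.5890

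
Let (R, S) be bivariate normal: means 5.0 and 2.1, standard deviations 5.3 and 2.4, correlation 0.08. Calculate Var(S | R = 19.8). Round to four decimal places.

5.7231

For a bivariate normal, Var(S | R=x) = σ_S²(1 − ρ²).
Var(S | R=19.8) = (2.4)²·(1 − (0.08)²) = 5.76·0.9936 = 5.7231.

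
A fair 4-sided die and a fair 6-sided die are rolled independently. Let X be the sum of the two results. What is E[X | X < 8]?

46/9

P(X < 8) = 3/4.
Σ over the event: 2·1/24 + 3·1/12 + 4·1/8 + 5·1/6 + 6·1/6 + 7·1/6 = 23/6.
E[X | X < 8] = (23/6) / (3/4) = 46/9.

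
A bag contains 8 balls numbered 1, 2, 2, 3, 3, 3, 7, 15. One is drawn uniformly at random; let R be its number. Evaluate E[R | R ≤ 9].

P(R ≤ 9) = 7/8.
Σ over the event: 1·1/8 + 2·1/4 + 3·3/8 + 7·1/8 = 21/8.
E[R | R ≤ 9] = (21/8) / (7/8) = 3.

3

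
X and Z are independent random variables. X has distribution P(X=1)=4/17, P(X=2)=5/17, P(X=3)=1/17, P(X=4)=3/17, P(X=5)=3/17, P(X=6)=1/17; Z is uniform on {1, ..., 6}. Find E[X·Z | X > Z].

331/33

P(X > Z) = 11/34.
Summing XZ·P(x,y) over outcomes with X > Z gives 331/102.
E[X·Z | X > Z] = (331/102) / (11/34) = 331/33.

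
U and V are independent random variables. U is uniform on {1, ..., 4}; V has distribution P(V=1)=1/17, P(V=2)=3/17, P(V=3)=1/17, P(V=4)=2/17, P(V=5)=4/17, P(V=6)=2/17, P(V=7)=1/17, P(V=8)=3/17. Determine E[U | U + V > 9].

42/13

P(U + V > 9) = 13/68.
Summing U·P(x,y) over outcomes with U + V > 9 gives 21/34.
E[U | U + V > 9] = (21/34) / (13/68) = 42/13.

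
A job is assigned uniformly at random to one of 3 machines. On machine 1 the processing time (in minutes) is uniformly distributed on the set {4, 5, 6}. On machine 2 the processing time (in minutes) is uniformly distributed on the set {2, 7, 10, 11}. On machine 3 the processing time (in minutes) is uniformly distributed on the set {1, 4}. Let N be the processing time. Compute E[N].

5

E[N | machine 1] = (4+5+6)/3 = 5.
E[N | machine 2] = (2+7+10+11)/4 = 15/2.
E[N | machine 3] = (1+4)/2 = 5/2.
By the law of total expectation,
E[N] = (1/3)·(5) + (1/3)·(15/2) + (1/3)·(5/2) = 5.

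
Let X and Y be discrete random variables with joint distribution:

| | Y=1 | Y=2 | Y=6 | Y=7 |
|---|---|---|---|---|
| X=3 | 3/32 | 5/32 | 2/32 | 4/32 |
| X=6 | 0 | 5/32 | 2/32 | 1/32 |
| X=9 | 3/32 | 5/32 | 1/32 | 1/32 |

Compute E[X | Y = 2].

6

P(Y = 2) = 15/32.
Σ X·P over the event = 3·(5/32) + 6·(5/32) + 9·(5/32) = 45/16.
E[X | Y = 2] = (45/16) / (15/32) = 6.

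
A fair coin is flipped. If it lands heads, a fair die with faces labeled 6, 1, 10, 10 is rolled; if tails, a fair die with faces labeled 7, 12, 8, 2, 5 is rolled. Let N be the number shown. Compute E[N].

271/40

E[N | heads] = (6+1+10+10)/4 = 27/4.
E[N | tails] = (7+12+8+2+5)/5 = 34/5.
By the law of total expectation,
E[N] = (1/2)·(27/4) + (1/2)·(34/5) = 271/40.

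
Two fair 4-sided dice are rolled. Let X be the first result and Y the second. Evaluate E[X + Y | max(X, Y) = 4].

Outcomes with max(X, Y) = 4: (1,4), (2,4), (3,4), (4,1), (4,2), (4,3), (4,4), each with probability 1/16.
E[X + Y | max(X, Y) = 4] = (5 + 6 + 7 + 5 + 6 + 7 + 8) / 7 = 44/7.

44/7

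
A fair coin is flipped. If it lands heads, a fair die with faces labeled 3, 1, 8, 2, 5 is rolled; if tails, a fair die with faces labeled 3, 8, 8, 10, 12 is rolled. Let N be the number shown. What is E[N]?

6

E[N | heads] = (3+1+8+2+5)/5 = 19/5.
E[N | tails] = (3+8+8+10+12)/5 = 41/5.
By the law of total expectation,
E[N] = (1/2)·(19/5) + (1/2)·(41/5) = 6.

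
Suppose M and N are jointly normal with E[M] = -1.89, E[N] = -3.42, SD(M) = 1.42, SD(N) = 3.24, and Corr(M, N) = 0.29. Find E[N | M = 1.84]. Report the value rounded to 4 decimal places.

-0.9519

E[N | M=x] = μ_N + ρ(σ_N/σ_M)(x − μ_M) for jointly normal variables.
E[N | M=1.84] = -3.42 + (0.29)·(3.24/1.42)·(1.84 − (-1.89)) = -3.42 + (0.66169)·(3.73) = -0.9519.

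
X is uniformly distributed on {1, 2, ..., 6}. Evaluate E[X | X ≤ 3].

2

Given X ≤ 3, X is equally likely to be any of {1, 2, 3}.
E[X | X ≤ 3] = (1 + 2 + 3) / 3 = 2.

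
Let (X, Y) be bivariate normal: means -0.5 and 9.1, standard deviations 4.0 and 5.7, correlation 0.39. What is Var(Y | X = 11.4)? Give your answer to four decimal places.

For a bivariate normal, Var(Y | X=x) = σ_Y²(1 − ρ²).
Var(Y | X=11.4) = (5.7)²·(1 − (0.39)²) = 32.49·0.8479 = 27.5483.

27.5483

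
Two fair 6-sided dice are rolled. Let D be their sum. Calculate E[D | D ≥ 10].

P(D ≥ 10) = 1/6.
Σ over the event: 10·1/12 + 11·1/18 + 12·1/36 = 16/9.
E[D | D ≥ 10] = (16/9) / (1/6) = 32/3.

32/3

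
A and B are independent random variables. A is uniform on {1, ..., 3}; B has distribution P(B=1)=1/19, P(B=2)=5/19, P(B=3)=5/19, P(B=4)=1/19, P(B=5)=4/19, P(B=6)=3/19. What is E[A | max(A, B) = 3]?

P(max(A, B) = 3) = 7/19.
Summing A·P(x,y) over outcomes with max(A, B) = 3 gives 16/19.
E[A | max(A, B) = 3] = (16/19) / (7/19) = 16/7.

16/7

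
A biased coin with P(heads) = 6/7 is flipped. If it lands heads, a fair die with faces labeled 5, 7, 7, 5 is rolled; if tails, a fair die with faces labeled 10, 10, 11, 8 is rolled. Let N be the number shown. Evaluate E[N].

E[N | heads] = (5+7+7+5)/4 = 6.
E[N | tails] = (10+10+11+8)/4 = 39/4.
E[N] = (6/7)·(6) + (1/7)·(39/4) = 183/28.

183/28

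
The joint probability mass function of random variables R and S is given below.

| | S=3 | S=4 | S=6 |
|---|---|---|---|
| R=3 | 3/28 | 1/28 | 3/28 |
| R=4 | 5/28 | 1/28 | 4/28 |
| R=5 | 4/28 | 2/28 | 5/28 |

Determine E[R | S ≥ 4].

67/16

P(S ≥ 4) = 4/7.
Σ R·P over the event = 3·(1/28) + 3·(3/28) + 4·(1/28) + 4·(4/28) + 5·(2/28) + 5·(5/28) = 67/28.
E[R | S ≥ 4] = (67/28) / (4/7) = 67/16.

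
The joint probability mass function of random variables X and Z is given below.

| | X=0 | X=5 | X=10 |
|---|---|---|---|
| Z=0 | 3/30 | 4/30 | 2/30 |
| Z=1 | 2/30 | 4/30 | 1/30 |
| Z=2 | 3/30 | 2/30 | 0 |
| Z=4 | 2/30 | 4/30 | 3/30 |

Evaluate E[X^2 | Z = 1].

P(Z = 1) = 7/30.
Σ X^2·P over the event = 0·(2/30) + 25·(4/30) + 100·(1/30) = 20/3.
E[X^2 | Z = 1] = (20/3) / (7/30) = 200/7.

200/7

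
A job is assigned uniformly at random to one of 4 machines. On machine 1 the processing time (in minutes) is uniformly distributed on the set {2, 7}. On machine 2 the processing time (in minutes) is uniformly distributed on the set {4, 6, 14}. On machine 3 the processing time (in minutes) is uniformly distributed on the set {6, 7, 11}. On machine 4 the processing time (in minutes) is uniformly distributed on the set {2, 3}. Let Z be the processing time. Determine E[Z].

23/4

E[Z | machine 1] = (2+7)/2 = 9/2.
E[Z | machine 2] = (4+6+14)/3 = 8.
E[Z | machine 3] = (6+7+11)/3 = 8.
E[Z | machine 4] = (2+3)/2 = 5/2.
E[Z] = (1/4)·(9/2) + (1/4)·(8) + (1/4)·(8) + (1/4)·(5/2) = 23/4.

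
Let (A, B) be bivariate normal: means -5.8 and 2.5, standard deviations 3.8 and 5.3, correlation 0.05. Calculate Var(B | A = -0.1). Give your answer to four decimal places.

Var(B | A=x) = (1 − ρ²)·σ_B².
Var(B | A=-0.1) = (5.3)²·(1 − (0.05)²) = 28.09·0.9975 = 28.0198.

28.0198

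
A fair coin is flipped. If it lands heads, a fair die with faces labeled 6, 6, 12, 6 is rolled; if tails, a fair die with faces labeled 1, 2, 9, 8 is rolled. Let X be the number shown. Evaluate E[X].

25/4

E[X | heads] = (6+6+12+6)/4 = 15/2.
E[X | tails] = (1+2+9+8)/4 = 5.
By the law of total expectation,
E[X] = (1/2)·(15/2) + (1/2)·(5) = 25/4.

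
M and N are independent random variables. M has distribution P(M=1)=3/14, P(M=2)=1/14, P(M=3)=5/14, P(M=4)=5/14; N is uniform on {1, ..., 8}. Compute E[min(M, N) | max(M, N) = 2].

P(max(M, N) = 2) = 5/112.
Summing min(M,N)·P(x,y) over outcomes with max(M, N) = 2 gives 3/56.
E[min(M, N) | max(M, N) = 2] = (3/56) / (5/112) = 6/5.

6/5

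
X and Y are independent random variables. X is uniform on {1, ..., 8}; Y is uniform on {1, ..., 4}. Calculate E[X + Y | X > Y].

87/11

P(X > Y) = 11/16.
Summing (X+Y)·P(x,y) over outcomes with X > Y gives 87/16.
E[X + Y | X > Y] = (87/16) / (11/16) = 87/11.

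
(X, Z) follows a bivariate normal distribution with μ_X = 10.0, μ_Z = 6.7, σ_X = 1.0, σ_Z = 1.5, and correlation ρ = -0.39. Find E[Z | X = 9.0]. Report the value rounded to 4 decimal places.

The regression of Z on X has slope ρ·σ_Z/σ_X and passes through (μ_X, μ_Z).
E[Z | X=9.0] = 6.7 + (-0.39)·(1.5/1.0)·(9.0 − (10.0)) = 6.7 + (-0.585)·(-1) = 7.2850.

7.2850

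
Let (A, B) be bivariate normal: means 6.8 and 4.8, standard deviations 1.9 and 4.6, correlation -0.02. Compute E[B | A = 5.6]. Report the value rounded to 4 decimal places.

E[B | A=x] = μ_B + ρ(σ_B/σ_A)(x − μ_A) for jointly normal variables.
E[B | A=5.6] = 4.8 + (-0.02)·(4.6/1.9)·(5.6 − (6.8)) = 4.8 + (-0.048421)·(-1.2) = 4.8581.

4.8581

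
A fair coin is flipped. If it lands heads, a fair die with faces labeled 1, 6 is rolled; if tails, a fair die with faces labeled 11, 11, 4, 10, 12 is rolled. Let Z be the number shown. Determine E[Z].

E[Z | heads] = (1+6)/2 = 7/2.
E[Z | tails] = (11+11+4+10+12)/5 = 48/5.
By the law of total expectation,
E[Z] = (1/2)·(7/2) + (1/2)·(48/5) = 131/20.

131/20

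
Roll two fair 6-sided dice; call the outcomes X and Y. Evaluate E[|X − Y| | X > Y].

P(X > Y) = 5/12.
Summing |X−Y|·P(x,y) over outcomes with X > Y gives 35/36.
E[|X − Y| | X > Y] = (35/36) / (5/12) = 7/3.

7/3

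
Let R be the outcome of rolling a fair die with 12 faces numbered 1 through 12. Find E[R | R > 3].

Given R > 3, R is equally likely to be any of {4, 5, 6, 7, 8, 9, 10, 11, 12}.
E[R | R > 3] = (4 + 5 + 6 + 7 + 8 + 9 + 10 + 11 + 12) / 9 = 8.

8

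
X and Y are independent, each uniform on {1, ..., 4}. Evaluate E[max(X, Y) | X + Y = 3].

Outcomes with X + Y = 3: (1,2), (2,1), each with probability 1/16.
E[max(X, Y) | X + Y = 3] = (2 + 2) / 2 = 2.

2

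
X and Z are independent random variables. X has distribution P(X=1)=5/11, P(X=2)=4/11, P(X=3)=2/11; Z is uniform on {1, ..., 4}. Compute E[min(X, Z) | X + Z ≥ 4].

P(X + Z ≥ 4) = 15/22.
Summing min(X,Z)·P(x,y) over outcomes with X + Z ≥ 4 gives 13/11.
E[min(X, Z) | X + Z ≥ 4] = (13/11) / (15/22) = 26/15.

26/15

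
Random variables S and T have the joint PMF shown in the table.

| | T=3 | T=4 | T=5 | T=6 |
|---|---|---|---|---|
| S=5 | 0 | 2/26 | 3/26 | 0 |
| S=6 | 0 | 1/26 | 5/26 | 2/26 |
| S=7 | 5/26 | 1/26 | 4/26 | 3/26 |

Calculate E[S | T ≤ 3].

P(T ≤ 3) = 5/26.
Σ S·P over the event = 7·(5/26) = 35/26.
E[S | T ≤ 3] = (35/26) / (5/26) = 7.

7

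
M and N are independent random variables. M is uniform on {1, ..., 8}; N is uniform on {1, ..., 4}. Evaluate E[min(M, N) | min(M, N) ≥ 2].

P(min(M, N) ≥ 2) = 21/32.
Summing min(M,N)·P(x,y) over outcomes with min(M, N) ≥ 2 gives 59/32.
E[min(M, N) | min(M, N) ≥ 2] = (59/32) / (21/32) = 59/21.

59/21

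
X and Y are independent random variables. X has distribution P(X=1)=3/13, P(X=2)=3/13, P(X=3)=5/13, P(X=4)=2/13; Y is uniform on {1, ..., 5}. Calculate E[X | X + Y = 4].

24/11

P(X + Y = 4) = 11/65.
Summing X·P(x,y) over outcomes with X + Y = 4 gives 24/65.
E[X | X + Y = 4] = (24/65) / (11/65) = 24/11.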